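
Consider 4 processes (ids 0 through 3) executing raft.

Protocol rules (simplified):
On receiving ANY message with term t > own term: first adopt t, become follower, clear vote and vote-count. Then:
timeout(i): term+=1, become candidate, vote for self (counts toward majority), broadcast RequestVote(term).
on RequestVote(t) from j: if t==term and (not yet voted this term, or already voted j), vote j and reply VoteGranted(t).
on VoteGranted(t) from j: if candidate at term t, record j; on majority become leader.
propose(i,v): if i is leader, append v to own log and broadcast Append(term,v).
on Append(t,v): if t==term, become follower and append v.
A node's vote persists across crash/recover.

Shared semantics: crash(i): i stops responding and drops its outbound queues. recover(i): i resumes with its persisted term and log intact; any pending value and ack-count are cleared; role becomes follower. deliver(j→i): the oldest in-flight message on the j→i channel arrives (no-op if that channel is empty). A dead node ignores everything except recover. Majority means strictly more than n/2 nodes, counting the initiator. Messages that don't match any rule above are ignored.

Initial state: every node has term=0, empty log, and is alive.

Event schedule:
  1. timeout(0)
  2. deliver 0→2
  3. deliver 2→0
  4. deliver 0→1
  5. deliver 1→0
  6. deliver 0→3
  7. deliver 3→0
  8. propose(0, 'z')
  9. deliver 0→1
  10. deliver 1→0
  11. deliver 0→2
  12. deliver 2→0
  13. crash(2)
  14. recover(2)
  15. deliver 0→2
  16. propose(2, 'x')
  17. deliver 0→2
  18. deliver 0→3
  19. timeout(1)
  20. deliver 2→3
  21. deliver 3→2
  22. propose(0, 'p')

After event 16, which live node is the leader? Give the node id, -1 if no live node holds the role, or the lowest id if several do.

e1 timeout(0): 0[cand,t=1,-]
e2 deliver 0→2: 2[foll,t=1,-]
e3 deliver 2→0: ·
e4 deliver 0→1: 1[foll,t=1,-]
e5 deliver 1→0: 0[lead,t=1,-]
e6 deliver 0→3: 3[foll,t=1,-]
e7 deliver 3→0: ·
e8 propose(0,'z'): 0[lead,t=1,z]
e9 deliver 0→1: 1[foll,t=1,z]
e10 deliver 1→0: ·
e11 deliver 0→2: 2[foll,t=1,z]
e12 deliver 2→0: ·
e13 crash(2): 2[✗foll,t=1,z]
e14 recover(2): 2[foll,t=1,z]
e15 deliver 0→2: ·
e16 propose(2,'x'): ·

0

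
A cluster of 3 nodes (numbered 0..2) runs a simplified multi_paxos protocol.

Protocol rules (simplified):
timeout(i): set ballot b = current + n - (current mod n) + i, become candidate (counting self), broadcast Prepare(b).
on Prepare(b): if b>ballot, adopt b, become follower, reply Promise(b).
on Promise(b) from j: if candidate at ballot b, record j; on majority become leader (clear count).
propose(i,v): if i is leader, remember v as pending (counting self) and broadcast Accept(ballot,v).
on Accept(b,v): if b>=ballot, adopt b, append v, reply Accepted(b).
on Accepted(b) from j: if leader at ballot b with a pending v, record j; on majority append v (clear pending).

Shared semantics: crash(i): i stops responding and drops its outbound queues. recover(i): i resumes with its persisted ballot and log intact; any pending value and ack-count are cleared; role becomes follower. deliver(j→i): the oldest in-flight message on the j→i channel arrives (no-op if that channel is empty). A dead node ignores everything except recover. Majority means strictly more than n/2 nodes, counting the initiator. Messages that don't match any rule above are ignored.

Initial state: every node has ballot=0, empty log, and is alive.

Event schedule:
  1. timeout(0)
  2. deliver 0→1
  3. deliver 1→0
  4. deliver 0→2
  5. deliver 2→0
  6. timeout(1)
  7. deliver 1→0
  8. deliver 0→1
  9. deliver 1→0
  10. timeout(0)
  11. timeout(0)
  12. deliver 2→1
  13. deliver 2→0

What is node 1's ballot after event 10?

7

1. timeout(0):  <0:cand b3 ->
2. deliver 0→1:  <1:foll b3 ->
3. deliver 1→0:  <0:lead b3 ->
4. deliver 0→2:  <2:foll b3 ->
5. deliver 2→0:  nop
6. timeout(1):  <1:cand b7 ->
7. deliver 1→0:  <0:foll b7 ->
8. deliver 0→1:  <1:lead b7 ->
9. deliver 1→0:  nop
10. timeout(0):  <0:cand b9 ->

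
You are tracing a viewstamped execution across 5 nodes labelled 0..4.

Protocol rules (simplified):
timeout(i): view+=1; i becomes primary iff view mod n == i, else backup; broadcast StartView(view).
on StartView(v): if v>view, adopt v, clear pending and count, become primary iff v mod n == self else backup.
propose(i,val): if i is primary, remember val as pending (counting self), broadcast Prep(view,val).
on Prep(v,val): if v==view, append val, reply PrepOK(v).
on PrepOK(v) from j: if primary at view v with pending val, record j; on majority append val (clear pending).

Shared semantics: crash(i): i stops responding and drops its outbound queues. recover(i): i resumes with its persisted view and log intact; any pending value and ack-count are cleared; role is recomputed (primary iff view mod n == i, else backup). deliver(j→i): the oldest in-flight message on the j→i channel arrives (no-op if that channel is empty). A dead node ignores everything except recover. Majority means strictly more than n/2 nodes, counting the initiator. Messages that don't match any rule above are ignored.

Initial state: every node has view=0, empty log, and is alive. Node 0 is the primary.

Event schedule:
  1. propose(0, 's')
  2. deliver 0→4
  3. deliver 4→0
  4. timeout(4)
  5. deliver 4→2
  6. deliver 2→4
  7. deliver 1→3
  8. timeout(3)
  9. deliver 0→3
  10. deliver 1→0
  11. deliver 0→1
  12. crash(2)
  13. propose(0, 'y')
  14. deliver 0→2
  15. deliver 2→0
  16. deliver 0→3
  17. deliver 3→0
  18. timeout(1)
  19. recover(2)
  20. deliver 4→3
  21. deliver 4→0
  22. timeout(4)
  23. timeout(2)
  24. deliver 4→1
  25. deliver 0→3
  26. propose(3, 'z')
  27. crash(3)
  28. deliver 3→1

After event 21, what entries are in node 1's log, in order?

e1 propose(0,'s'): ·
e2 deliver 0→4: 4[back,v=0,s]
e3 deliver 4→0: ·
e4 timeout(4): 4[back,v=1,s]
e5 deliver 4→2: 2[back,v=1,-]
e6 deliver 2→4: ·
e7 deliver 1→3: ·
e8 timeout(3): 3[back,v=1,-]
e9 deliver 0→3: ·
e10 deliver 1→0: ·
e11 deliver 0→1: 1[back,v=0,s]
e12 crash(2): 2[✗back,v=1,-]
e13 propose(0,'y'): ·
e14 deliver 0→2: ·
e15 deliver 2→0: ·
e16 deliver 0→3: ·
e17 deliver 3→0: 0[back,v=1,-]
e18 timeout(1): 1[prim,v=1,s]
e19 recover(2): 2[back,v=1,-]
e20 deliver 4→3: ·
e21 deliver 4→0: ·

s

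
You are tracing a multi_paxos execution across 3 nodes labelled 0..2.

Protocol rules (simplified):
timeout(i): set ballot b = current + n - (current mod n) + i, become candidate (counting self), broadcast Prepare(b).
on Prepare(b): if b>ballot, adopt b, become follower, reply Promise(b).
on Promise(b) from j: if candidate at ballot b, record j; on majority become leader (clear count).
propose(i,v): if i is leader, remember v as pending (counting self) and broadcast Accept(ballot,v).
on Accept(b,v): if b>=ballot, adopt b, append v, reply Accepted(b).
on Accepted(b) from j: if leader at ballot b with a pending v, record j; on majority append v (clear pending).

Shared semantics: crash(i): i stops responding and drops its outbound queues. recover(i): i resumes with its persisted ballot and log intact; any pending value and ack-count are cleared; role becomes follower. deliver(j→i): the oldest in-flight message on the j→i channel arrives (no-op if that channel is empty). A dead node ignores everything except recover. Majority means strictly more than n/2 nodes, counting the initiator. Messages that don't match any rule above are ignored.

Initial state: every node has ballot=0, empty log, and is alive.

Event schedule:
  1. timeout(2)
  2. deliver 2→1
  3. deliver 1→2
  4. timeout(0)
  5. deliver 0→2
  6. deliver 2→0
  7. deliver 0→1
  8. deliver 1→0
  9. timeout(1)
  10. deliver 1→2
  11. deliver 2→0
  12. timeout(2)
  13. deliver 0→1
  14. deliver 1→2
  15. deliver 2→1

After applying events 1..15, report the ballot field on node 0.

e1 timeout(2): 2[cand,b=5,-]
e2 deliver 2→1: 1[foll,b=5,-]
e3 deliver 1→2: 2[lead,b=5,-]
e4 timeout(0): 0[cand,b=3,-]
e5 deliver 0→2: ·
e6 deliver 2→0: 0[foll,b=5,-]
e7 deliver 0→1: ·
e8 deliver 1→0: ·
e9 timeout(1): 1[cand,b=7,-]
e10 deliver 1→2: 2[foll,b=7,-]
e11 deliver 2→0: ·
e12 timeout(2): 2[cand,b=11,-]
e13 deliver 0→1: ·
e14 deliver 1→2: ·
e15 deliver 2→1: 1[lead,b=7,-]

5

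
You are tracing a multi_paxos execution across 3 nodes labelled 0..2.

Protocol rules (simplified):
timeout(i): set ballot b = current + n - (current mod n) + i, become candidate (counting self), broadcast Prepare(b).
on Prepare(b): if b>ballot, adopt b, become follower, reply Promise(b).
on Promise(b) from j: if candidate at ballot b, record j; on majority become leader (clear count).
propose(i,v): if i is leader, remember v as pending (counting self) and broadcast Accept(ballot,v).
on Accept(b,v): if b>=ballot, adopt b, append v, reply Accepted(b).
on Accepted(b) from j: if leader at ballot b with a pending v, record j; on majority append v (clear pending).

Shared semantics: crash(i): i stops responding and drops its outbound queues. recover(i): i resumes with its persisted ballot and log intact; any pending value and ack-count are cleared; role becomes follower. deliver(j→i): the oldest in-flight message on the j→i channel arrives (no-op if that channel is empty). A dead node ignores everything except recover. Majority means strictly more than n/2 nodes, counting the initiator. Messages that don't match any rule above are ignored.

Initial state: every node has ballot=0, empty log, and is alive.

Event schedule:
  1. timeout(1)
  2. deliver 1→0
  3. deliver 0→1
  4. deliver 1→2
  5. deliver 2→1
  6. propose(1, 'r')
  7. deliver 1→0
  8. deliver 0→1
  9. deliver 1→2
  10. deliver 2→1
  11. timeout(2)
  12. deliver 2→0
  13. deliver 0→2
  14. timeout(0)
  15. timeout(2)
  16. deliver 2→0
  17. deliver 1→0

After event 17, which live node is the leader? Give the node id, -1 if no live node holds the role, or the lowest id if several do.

1

after 1 — timeout(1): n1:cand/b4/[-]
after 2 — deliver 1→0: n0:foll/b4/[-]
after 3 — deliver 0→1: n1:lead/b4/[-]
after 4 — deliver 1→2: n2:foll/b4/[-]
after 5 — deliver 2→1: ·
after 6 — propose(1,'r'): ·
after 7 — deliver 1→0: n0:foll/b4/[r]
after 8 — deliver 0→1: n1:lead/b4/[r]
after 9 — deliver 1→2: n2:foll/b4/[r]
after 10 — deliver 2→1: ·
after 11 — timeout(2): n2:cand/b8/[r]
after 12 — deliver 2→0: n0:foll/b8/[r]
after 13 — deliver 0→2: n2:lead/b8/[r]
after 14 — timeout(0): n0:cand/b9/[r]
after 15 — timeout(2): n2:cand/b11/[r]
after 16 — deliver 2→0: n0:foll/b11/[r]
after 17 — deliver 1→0: ·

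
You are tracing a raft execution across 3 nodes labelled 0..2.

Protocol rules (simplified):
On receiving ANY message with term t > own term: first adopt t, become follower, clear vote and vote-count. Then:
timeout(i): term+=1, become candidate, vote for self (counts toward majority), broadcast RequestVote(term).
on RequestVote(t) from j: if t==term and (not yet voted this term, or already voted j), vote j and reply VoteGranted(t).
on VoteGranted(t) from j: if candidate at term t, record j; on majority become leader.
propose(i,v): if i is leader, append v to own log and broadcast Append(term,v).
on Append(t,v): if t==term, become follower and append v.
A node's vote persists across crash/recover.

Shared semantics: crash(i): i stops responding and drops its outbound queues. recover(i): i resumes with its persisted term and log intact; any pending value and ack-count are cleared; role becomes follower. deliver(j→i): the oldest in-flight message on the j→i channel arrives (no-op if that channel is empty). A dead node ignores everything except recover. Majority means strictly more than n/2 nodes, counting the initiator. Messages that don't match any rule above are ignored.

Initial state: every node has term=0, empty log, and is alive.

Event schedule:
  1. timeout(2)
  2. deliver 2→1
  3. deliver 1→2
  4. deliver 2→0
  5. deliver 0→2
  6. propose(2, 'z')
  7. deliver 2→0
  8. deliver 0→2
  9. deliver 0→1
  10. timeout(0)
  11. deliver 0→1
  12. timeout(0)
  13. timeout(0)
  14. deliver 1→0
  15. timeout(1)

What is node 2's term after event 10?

1

step 1 timeout(2): 2={cand,t=1,log=-}
step 2 deliver 2→1: 1={foll,t=1,log=-}
step 3 deliver 1→2: 2={lead,t=1,log=-}
step 4 deliver 2→0: 0={foll,t=1,log=-}
step 5 deliver 0→2: —
step 6 propose(2,'z'): 2={lead,t=1,log=z}
step 7 deliver 2→0: 0={foll,t=1,log=z}
step 8 deliver 0→2: —
step 9 deliver 0→1: —
step 10 timeout(0): 0={cand,t=2,log=z}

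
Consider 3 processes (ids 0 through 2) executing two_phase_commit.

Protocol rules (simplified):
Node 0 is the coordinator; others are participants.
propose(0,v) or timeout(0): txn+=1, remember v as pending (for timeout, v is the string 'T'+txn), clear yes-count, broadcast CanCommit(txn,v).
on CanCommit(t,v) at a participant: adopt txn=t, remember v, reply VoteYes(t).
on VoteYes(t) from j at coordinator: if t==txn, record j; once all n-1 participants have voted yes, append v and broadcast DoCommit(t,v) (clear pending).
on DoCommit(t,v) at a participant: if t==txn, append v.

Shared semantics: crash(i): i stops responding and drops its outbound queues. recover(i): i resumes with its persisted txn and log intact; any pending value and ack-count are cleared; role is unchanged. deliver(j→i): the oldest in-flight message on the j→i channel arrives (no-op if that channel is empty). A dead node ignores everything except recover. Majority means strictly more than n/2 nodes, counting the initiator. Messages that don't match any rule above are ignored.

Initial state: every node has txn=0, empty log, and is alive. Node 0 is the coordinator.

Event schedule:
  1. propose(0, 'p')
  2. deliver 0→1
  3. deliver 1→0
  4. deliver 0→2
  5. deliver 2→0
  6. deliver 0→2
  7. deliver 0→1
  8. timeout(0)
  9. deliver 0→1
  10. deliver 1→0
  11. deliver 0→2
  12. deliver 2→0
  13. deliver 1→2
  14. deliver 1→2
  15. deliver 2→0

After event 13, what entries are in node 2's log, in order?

p

step 1 propose(0,'p'): 0={coor,t=1,log=-}
step 2 deliver 0→1: 1={part,t=1,log=-}
step 3 deliver 1→0: —
step 4 deliver 0→2: 2={part,t=1,log=-}
step 5 deliver 2→0: 0={coor,t=1,log=p}
step 6 deliver 0→2: 2={part,t=1,log=p}
step 7 deliver 0→1: 1={part,t=1,log=p}
step 8 timeout(0): 0={coor,t=2,log=p}
step 9 deliver 0→1: 1={part,t=2,log=p}
step 10 deliver 1→0: —
step 11 deliver 0→2: 2={part,t=2,log=p}
step 12 deliver 2→0: 0={coor,t=2,log=p,T2}
step 13 deliver 1→2: —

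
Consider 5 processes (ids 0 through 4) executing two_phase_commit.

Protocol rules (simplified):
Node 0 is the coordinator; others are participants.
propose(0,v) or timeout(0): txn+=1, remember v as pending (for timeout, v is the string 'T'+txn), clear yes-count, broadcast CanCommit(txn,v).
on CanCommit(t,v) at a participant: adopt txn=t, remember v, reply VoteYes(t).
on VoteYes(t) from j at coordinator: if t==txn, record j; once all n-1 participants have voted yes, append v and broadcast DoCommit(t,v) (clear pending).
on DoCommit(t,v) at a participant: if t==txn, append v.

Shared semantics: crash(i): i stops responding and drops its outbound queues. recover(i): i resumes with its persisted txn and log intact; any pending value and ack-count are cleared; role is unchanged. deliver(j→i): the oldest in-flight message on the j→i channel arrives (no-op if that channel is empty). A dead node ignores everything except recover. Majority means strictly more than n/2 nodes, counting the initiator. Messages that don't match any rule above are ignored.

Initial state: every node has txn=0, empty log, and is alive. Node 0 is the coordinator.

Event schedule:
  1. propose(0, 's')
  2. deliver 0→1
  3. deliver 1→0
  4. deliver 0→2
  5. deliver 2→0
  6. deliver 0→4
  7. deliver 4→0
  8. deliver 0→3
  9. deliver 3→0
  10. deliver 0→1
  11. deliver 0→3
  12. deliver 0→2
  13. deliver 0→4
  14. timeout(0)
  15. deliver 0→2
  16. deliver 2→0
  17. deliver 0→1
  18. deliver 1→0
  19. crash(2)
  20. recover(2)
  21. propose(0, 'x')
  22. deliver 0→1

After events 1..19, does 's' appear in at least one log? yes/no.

yes

step 1 propose(0,'s'): 0={coor,t=1,log=-}
step 2 deliver 0→1: 1={part,t=1,log=-}
step 3 deliver 1→0: —
step 4 deliver 0→2: 2={part,t=1,log=-}
step 5 deliver 2→0: —
step 6 deliver 0→4: 4={part,t=1,log=-}
step 7 deliver 4→0: —
step 8 deliver 0→3: 3={part,t=1,log=-}
step 9 deliver 3→0: 0={coor,t=1,log=s}
step 10 deliver 0→1: 1={part,t=1,log=s}
step 11 deliver 0→3: 3={part,t=1,log=s}
step 12 deliver 0→2: 2={part,t=1,log=s}
step 13 deliver 0→4: 4={part,t=1,log=s}
step 14 timeout(0): 0={coor,t=2,log=s}
step 15 deliver 0→2: 2={part,t=2,log=s}
step 16 deliver 2→0: —
step 17 deliver 0→1: 1={part,t=2,log=s}
step 18 deliver 1→0: —
step 19 crash(2): 2={✗part,t=2,log=s}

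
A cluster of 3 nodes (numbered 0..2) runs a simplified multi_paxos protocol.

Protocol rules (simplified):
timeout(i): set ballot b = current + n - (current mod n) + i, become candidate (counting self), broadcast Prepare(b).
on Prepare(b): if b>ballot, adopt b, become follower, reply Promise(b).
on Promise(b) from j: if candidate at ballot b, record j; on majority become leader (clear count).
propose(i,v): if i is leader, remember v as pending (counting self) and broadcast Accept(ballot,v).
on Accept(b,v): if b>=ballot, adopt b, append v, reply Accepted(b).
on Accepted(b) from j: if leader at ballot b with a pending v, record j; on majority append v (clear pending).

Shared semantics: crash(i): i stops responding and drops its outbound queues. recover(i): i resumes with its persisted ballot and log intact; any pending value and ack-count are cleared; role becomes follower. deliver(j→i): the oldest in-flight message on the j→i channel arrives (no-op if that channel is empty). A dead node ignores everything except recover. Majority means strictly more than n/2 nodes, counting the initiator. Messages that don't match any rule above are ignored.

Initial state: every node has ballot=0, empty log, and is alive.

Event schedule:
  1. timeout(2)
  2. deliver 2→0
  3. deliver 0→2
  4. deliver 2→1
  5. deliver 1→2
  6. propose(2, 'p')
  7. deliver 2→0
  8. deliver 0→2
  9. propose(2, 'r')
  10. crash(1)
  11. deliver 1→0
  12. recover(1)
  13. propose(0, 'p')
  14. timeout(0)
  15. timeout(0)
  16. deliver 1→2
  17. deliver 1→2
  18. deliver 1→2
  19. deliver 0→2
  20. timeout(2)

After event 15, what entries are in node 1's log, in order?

e1 timeout(2): 2[cand,b=5,-]
e2 deliver 2→0: 0[foll,b=5,-]
e3 deliver 0→2: 2[lead,b=5,-]
e4 deliver 2→1: 1[foll,b=5,-]
e5 deliver 1→2: ·
e6 propose(2,'p'): ·
e7 deliver 2→0: 0[foll,b=5,p]
e8 deliver 0→2: 2[lead,b=5,p]
e9 propose(2,'r'): ·
e10 crash(1): 1[✗foll,b=5,-]
e11 deliver 1→0: ·
e12 recover(1): 1[foll,b=5,-]
e13 propose(0,'p'): ·
e14 timeout(0): 0[cand,b=6,p]
e15 timeout(0): 0[cand,b=9,p]

empty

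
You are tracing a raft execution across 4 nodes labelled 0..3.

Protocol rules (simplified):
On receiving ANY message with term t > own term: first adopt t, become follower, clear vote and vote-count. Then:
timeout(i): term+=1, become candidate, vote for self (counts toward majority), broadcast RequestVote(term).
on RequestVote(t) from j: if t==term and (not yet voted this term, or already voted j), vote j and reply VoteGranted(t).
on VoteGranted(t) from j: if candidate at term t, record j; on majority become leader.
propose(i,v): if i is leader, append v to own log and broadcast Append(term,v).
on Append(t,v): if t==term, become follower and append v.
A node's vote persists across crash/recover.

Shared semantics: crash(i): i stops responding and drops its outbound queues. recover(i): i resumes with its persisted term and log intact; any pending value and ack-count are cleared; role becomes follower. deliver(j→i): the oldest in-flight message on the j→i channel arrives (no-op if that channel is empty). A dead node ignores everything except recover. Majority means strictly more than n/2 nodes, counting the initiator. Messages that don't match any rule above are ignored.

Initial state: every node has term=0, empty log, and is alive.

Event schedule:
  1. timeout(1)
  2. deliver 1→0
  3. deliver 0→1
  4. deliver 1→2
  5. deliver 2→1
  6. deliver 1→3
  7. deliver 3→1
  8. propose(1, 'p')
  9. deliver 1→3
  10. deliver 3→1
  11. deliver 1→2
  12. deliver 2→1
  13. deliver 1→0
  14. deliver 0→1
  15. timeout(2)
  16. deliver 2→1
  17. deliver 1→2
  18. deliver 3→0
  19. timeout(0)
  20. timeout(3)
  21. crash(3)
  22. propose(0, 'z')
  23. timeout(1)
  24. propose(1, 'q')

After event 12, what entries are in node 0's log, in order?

step 1 timeout(1): 1={cand,t=1,log=-}
step 2 deliver 1→0: 0={foll,t=1,log=-}
step 3 deliver 0→1: —
step 4 deliver 1→2: 2={foll,t=1,log=-}
step 5 deliver 2→1: 1={lead,t=1,log=-}
step 6 deliver 1→3: 3={foll,t=1,log=-}
step 7 deliver 3→1: —
step 8 propose(1,'p'): 1={lead,t=1,log=p}
step 9 deliver 1→3: 3={foll,t=1,log=p}
step 10 deliver 3→1: —
step 11 deliver 1→2: 2={foll,t=1,log=p}
step 12 deliver 2→1: —

empty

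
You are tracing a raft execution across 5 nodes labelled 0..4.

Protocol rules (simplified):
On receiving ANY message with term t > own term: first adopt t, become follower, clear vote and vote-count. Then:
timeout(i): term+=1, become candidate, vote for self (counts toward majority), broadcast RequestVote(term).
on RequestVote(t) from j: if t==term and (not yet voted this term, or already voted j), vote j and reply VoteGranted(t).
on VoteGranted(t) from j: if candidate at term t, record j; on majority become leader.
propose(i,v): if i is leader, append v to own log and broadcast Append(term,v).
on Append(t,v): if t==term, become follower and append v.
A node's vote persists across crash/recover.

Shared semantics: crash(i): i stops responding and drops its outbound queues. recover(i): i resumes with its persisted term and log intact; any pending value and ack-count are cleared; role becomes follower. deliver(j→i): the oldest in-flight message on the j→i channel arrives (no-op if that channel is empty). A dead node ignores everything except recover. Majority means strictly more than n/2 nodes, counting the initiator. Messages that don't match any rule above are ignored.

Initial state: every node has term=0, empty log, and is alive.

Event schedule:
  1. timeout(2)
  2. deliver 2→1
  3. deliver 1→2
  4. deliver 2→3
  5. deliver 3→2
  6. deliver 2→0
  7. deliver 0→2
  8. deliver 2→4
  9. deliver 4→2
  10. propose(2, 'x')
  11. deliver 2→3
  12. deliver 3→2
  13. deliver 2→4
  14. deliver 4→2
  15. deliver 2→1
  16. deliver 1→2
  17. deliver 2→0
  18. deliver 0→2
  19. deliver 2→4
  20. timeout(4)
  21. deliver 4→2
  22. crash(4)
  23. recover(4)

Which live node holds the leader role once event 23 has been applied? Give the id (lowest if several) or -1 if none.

-1

e1 timeout(2): 2[cand,t=1,-]
e2 deliver 2→1: 1[foll,t=1,-]
e3 deliver 1→2: ·
e4 deliver 2→3: 3[foll,t=1,-]
e5 deliver 3→2: 2[lead,t=1,-]
e6 deliver 2→0: 0[foll,t=1,-]
e7 deliver 0→2: ·
e8 deliver 2→4: 4[foll,t=1,-]
e9 deliver 4→2: ·
e10 propose(2,'x'): 2[lead,t=1,x]
e11 deliver 2→3: 3[foll,t=1,x]
e12 deliver 3→2: ·
e13 deliver 2→4: 4[foll,t=1,x]
e14 deliver 4→2: ·
e15 deliver 2→1: 1[foll,t=1,x]
e16 deliver 1→2: ·
e17 deliver 2→0: 0[foll,t=1,x]
e18 deliver 0→2: ·
e19 deliver 2→4: ·
e20 timeout(4): 4[cand,t=2,x]
e21 deliver 4→2: 2[foll,t=2,x]
e22 crash(4): 4[✗cand,t=2,x]
e23 recover(4): 4[foll,t=2,x]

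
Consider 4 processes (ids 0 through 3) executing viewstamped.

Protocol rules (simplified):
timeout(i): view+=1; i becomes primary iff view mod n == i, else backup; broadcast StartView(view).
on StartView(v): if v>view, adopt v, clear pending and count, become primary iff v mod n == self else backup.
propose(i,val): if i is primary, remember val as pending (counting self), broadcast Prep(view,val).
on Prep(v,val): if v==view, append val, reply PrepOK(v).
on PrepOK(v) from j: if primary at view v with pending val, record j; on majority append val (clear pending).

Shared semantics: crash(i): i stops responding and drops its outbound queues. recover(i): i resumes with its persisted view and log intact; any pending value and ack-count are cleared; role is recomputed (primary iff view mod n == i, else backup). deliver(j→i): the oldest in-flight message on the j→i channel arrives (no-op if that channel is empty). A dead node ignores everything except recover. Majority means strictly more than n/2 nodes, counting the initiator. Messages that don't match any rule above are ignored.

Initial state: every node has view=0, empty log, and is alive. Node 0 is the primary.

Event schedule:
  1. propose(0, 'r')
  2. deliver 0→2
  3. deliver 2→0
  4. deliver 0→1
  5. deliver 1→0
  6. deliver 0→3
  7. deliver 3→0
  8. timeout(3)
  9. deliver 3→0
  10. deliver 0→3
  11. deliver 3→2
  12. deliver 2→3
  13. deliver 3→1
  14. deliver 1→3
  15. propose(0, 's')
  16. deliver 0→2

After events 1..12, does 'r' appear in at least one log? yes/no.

yes

[1] propose(0,'r') → ∅
[2] deliver 0→2 → N2(back v0 [r])
[3] deliver 2→0 → ∅
[4] deliver 0→1 → N1(back v0 [r])
[5] deliver 1→0 → N0(prim v0 [r])
[6] deliver 0→3 → N3(back v0 [r])
[7] deliver 3→0 → ∅
[8] timeout(3) → N3(back v1 [r])
[9] deliver 3→0 → N0(back v1 [r])
[10] deliver 0→3 → ∅
[11] deliver 3→2 → N2(back v1 [r])
[12] deliver 2→3 → ∅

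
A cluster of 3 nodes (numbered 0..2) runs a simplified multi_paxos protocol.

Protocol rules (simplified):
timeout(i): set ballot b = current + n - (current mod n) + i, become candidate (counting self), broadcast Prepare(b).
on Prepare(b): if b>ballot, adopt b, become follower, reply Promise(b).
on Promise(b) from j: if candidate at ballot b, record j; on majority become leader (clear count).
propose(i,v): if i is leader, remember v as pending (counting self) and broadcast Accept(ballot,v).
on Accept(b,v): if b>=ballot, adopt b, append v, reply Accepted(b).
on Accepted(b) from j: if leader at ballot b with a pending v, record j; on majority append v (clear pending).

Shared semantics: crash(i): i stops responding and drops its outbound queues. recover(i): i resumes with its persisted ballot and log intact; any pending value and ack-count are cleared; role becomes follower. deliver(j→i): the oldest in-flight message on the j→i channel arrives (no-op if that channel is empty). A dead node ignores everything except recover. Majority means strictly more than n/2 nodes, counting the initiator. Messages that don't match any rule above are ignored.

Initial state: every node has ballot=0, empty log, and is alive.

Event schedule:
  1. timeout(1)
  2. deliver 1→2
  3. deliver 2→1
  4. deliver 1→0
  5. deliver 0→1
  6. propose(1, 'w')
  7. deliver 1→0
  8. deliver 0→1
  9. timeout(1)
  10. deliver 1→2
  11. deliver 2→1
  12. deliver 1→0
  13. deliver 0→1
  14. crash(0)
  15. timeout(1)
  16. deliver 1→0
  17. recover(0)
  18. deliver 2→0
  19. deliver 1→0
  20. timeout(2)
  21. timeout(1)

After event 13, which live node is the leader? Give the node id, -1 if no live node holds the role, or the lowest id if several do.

1

after 1 — timeout(1): n1:cand/b4/[-]
after 2 — deliver 1→2: n2:foll/b4/[-]
after 3 — deliver 2→1: n1:lead/b4/[-]
after 4 — deliver 1→0: n0:foll/b4/[-]
after 5 — deliver 0→1: ·
after 6 — propose(1,'w'): ·
after 7 — deliver 1→0: n0:foll/b4/[w]
after 8 — deliver 0→1: n1:lead/b4/[w]
after 9 — timeout(1): n1:cand/b7/[w]
after 10 — deliver 1→2: n2:foll/b4/[w]
after 11 — deliver 2→1: ·
after 12 — deliver 1→0: n0:foll/b7/[w]
after 13 — deliver 0→1: n1:lead/b7/[w]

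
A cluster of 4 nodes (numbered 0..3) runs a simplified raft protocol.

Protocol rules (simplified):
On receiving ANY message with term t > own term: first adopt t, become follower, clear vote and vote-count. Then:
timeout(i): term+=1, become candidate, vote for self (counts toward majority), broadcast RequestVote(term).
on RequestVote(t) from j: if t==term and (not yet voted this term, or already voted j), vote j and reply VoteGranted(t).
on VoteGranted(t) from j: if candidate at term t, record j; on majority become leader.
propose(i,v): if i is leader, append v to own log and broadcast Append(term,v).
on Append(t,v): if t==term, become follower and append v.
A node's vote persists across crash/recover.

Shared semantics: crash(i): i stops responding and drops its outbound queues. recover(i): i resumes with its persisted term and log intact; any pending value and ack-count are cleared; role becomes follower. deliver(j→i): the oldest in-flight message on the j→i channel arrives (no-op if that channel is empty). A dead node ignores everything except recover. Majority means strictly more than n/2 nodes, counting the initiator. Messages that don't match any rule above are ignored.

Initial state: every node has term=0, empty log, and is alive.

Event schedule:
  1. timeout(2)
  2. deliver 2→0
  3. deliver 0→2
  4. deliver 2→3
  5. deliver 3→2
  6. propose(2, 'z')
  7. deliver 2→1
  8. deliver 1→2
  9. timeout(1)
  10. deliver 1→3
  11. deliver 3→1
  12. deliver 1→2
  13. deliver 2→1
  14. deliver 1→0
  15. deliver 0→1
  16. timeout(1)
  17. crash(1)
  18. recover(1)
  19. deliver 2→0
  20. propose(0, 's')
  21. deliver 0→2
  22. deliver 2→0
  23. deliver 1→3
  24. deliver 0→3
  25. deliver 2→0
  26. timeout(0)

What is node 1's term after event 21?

3

e1 timeout(2): 2[cand,t=1,-]
e2 deliver 2→0: 0[foll,t=1,-]
e3 deliver 0→2: ·
e4 deliver 2→3: 3[foll,t=1,-]
e5 deliver 3→2: 2[lead,t=1,-]
e6 propose(2,'z'): 2[lead,t=1,z]
e7 deliver 2→1: 1[foll,t=1,-]
e8 deliver 1→2: ·
e9 timeout(1): 1[cand,t=2,-]
e10 deliver 1→3: 3[foll,t=2,-]
e11 deliver 3→1: ·
e12 deliver 1→2: 2[foll,t=2,z]
e13 deliver 2→1: ·
e14 deliver 1→0: 0[foll,t=2,-]
e15 deliver 0→1: 1[lead,t=2,-]
e16 timeout(1): 1[cand,t=3,-]
e17 crash(1): 1[✗cand,t=3,-]
e18 recover(1): 1[foll,t=3,-]
e19 deliver 2→0: ·
e20 propose(0,'s'): ·
e21 deliver 0→2: ·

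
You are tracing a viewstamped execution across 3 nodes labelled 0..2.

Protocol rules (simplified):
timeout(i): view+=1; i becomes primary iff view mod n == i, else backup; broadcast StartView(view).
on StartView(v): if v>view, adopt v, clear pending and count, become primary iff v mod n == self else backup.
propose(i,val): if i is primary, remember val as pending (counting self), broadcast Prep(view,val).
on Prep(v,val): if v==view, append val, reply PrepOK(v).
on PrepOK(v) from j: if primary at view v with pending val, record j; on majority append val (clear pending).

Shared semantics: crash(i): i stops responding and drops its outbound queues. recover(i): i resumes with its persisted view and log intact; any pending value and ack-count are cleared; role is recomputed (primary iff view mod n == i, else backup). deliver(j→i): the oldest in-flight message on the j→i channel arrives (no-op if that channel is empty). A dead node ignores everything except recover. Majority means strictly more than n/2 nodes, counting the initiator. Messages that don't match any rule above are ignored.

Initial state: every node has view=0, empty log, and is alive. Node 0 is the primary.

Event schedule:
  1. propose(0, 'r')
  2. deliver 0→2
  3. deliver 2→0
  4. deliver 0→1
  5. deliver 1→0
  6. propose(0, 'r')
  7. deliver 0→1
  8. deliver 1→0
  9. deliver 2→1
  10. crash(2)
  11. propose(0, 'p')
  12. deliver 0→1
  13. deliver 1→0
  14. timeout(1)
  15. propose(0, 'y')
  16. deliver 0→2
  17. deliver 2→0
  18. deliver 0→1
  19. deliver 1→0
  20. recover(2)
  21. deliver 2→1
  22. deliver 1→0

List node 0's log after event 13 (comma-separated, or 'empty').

e1 propose(0,'r'): ·
e2 deliver 0→2: 2[back,v=0,r]
e3 deliver 2→0: 0[prim,v=0,r]
e4 deliver 0→1: 1[back,v=0,r]
e5 deliver 1→0: ·
e6 propose(0,'r'): ·
e7 deliver 0→1: 1[back,v=0,r,r]
e8 deliver 1→0: 0[prim,v=0,r,r]
e9 deliver 2→1: ·
e10 crash(2): 2[✗back,v=0,r]
e11 propose(0,'p'): ·
e12 deliver 0→1: 1[back,v=0,r,r,p]
e13 deliver 1→0: 0[prim,v=0,r,r,p]

r,r,p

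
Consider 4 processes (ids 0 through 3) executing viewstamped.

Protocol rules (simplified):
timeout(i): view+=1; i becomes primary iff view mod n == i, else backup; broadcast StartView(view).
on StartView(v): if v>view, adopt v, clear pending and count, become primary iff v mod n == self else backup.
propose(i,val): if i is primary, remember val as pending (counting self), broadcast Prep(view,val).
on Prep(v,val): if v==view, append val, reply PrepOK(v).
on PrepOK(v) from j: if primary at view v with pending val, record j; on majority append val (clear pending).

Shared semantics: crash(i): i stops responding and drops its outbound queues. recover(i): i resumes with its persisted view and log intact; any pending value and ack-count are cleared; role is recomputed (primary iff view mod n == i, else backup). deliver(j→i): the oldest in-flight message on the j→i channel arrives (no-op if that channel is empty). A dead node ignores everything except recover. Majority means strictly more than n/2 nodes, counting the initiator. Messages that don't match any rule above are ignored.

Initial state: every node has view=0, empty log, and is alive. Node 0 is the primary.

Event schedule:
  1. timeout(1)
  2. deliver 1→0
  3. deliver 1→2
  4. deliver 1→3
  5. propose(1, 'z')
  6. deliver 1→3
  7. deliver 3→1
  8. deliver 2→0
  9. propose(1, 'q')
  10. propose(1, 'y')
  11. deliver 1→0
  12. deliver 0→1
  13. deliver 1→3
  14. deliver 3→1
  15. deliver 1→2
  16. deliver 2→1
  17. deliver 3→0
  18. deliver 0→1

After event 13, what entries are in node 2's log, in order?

after 1 — timeout(1): n1:prim/v1/[-]
after 2 — deliver 1→0: n0:back/v1/[-]
after 3 — deliver 1→2: n2:back/v1/[-]
after 4 — deliver 1→3: n3:back/v1/[-]
after 5 — propose(1,'z'): ·
after 6 — deliver 1→3: n3:back/v1/[z]
after 7 — deliver 3→1: ·
after 8 — deliver 2→0: ·
after 9 — propose(1,'q'): ·
after 10 — propose(1,'y'): ·
after 11 — deliver 1→0: n0:back/v1/[z]
after 12 — deliver 0→1: ·
after 13 — deliver 1→3: n3:back/v1/[z,q]

empty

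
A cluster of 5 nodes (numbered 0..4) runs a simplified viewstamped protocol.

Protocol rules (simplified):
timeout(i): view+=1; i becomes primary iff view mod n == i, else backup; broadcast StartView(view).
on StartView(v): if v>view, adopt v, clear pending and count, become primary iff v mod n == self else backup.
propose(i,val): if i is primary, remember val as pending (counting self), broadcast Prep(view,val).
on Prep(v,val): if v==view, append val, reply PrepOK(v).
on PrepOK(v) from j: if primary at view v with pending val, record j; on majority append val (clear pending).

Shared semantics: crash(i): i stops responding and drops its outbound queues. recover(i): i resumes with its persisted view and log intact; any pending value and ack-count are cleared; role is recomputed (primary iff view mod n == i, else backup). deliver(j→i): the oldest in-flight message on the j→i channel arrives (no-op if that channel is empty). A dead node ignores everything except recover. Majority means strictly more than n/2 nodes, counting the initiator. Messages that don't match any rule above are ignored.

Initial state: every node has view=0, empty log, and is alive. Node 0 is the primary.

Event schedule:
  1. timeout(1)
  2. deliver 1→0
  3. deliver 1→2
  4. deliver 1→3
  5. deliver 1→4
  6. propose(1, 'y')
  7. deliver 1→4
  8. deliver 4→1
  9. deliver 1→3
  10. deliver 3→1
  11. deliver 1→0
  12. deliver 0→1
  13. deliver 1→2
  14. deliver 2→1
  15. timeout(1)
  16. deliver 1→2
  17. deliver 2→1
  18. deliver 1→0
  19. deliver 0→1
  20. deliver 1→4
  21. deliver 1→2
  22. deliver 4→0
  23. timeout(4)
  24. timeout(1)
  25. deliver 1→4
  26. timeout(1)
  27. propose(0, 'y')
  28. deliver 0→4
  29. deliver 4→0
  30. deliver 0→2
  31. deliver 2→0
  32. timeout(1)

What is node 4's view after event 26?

step 1 timeout(1): 1={prim,v=1,log=-}
step 2 deliver 1→0: 0={back,v=1,log=-}
step 3 deliver 1→2: 2={back,v=1,log=-}
step 4 deliver 1→3: 3={back,v=1,log=-}
step 5 deliver 1→4: 4={back,v=1,log=-}
step 6 propose(1,'y'): —
step 7 deliver 1→4: 4={back,v=1,log=y}
step 8 deliver 4→1: —
step 9 deliver 1→3: 3={back,v=1,log=y}
step 10 deliver 3→1: 1={prim,v=1,log=y}
step 11 deliver 1→0: 0={back,v=1,log=y}
step 12 deliver 0→1: —
step 13 deliver 1→2: 2={back,v=1,log=y}
step 14 deliver 2→1: —
step 15 timeout(1): 1={back,v=2,log=y}
step 16 deliver 1→2: 2={prim,v=2,log=y}
step 17 deliver 2→1: —
step 18 deliver 1→0: 0={back,v=2,log=y}
step 19 deliver 0→1: —
step 20 deliver 1→4: 4={back,v=2,log=y}
step 21 deliver 1→2: —
step 22 deliver 4→0: —
step 23 timeout(4): 4={back,v=3,log=y}
step 24 timeout(1): 1={back,v=3,log=y}
step 25 deliver 1→4: —
step 26 timeout(1): 1={back,v=4,log=y}

3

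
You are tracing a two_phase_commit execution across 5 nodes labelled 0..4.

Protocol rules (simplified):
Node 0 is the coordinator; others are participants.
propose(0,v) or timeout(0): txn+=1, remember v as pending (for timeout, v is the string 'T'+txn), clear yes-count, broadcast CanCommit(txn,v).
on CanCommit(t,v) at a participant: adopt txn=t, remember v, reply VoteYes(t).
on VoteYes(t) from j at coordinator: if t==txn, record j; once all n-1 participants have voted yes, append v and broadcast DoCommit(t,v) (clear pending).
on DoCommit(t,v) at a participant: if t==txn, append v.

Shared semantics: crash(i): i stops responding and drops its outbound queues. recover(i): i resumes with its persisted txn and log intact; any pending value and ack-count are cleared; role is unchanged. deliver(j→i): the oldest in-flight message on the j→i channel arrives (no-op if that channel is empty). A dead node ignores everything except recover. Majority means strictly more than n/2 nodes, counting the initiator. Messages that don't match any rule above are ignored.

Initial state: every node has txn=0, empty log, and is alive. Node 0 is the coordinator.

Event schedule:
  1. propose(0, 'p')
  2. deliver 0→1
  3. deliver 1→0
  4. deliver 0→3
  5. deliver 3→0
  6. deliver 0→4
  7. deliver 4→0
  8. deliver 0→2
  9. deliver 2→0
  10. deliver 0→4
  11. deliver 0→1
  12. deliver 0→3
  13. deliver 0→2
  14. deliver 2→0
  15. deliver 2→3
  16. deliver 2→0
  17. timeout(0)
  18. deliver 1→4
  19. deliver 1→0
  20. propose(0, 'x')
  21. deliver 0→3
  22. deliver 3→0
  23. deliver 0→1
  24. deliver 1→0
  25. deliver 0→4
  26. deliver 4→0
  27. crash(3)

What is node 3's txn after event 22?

2

after 1 — propose(0,'p'): n0:coor/t1/[-]
after 2 — deliver 0→1: n1:part/t1/[-]
after 3 — deliver 1→0: ·
after 4 — deliver 0→3: n3:part/t1/[-]
after 5 — deliver 3→0: ·
after 6 — deliver 0→4: n4:part/t1/[-]
after 7 — deliver 4→0: ·
after 8 — deliver 0→2: n2:part/t1/[-]
after 9 — deliver 2→0: n0:coor/t1/[p]
after 10 — deliver 0→4: n4:part/t1/[p]
after 11 — deliver 0→1: n1:part/t1/[p]
after 12 — deliver 0→3: n3:part/t1/[p]
after 13 — deliver 0→2: n2:part/t1/[p]
after 14 — deliver 2→0: ·
after 15 — deliver 2→3: ·
after 16 — deliver 2→0: ·
after 17 — timeout(0): n0:coor/t2/[p]
after 18 — deliver 1→4: ·
after 19 — deliver 1→0: ·
after 20 — propose(0,'x'): n0:coor/t3/[p]
after 21 — deliver 0→3: n3:part/t2/[p]
after 22 — deliver 3→0: ·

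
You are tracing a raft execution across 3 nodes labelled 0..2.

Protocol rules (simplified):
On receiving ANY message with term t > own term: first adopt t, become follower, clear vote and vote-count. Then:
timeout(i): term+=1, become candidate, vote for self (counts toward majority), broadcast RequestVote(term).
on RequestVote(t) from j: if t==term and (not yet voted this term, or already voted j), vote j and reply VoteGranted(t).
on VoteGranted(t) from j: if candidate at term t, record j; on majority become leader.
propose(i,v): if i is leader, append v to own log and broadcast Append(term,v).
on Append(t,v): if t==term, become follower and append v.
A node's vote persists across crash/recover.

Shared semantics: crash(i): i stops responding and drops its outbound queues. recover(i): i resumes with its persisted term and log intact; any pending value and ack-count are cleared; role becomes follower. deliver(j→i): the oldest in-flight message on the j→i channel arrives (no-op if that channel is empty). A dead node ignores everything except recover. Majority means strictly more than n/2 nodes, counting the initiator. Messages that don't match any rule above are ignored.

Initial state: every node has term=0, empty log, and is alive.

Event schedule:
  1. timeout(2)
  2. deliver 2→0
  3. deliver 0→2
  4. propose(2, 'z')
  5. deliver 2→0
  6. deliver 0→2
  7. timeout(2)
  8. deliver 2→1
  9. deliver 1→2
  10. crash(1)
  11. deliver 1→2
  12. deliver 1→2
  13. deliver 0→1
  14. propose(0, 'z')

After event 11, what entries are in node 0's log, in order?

z

1. timeout(2):  <2:cand t1 ->
2. deliver 2→0:  <0:foll t1 ->
3. deliver 0→2:  <2:lead t1 ->
4. propose(2,'z'):  <2:lead t1 z>
5. deliver 2→0:  <0:foll t1 z>
6. deliver 0→2:  nop
7. timeout(2):  <2:cand t2 z>
8. deliver 2→1:  <1:foll t1 ->
9. deliver 1→2:  nop
10. crash(1):  <1:✗foll t1 ->
11. deliver 1→2:  nop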